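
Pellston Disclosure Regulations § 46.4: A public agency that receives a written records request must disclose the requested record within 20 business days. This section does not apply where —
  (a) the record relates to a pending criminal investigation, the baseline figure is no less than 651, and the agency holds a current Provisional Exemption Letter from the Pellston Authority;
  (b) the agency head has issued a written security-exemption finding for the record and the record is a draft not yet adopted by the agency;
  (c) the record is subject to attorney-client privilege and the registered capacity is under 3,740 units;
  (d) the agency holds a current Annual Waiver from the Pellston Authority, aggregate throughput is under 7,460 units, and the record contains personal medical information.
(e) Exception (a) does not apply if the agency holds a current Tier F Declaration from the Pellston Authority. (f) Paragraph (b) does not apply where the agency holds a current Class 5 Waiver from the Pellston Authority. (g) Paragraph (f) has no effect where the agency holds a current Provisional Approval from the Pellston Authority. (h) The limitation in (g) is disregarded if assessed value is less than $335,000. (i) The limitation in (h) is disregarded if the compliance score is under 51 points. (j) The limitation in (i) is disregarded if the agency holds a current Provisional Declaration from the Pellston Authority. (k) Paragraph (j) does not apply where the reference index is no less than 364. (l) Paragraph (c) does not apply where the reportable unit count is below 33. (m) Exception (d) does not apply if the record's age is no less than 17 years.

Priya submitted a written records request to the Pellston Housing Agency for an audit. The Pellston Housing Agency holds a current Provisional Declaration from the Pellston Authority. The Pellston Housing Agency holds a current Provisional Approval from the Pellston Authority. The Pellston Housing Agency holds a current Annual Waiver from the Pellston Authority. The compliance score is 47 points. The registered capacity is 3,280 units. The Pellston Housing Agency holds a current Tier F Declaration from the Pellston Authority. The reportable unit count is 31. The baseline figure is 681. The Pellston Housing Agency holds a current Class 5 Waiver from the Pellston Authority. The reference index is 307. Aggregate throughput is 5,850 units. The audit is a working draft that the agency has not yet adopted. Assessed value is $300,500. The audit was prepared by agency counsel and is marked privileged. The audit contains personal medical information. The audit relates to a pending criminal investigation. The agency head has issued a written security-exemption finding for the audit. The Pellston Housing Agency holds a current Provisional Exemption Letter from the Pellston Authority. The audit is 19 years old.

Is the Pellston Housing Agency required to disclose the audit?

Yes — the Pellston Housing Agency must disclose the audit.

All of (a)'s requirements are met (the audit relates to a pending investigation; the baseline figure is 681, meeting the 651 threshold; a current Provisional Exemption Letter is held). But applying paragraph (e): (e) operates against (a): a current Tier F Declaration is held. So (a) is unavailable.
Exception (b): a written security-exemption finding has been issued; the audit is an unadopted draft — every condition holds. However, paragraphs (f)–(k) must be considered: (f) operates against (b): a current Class 5 Waiver is held. (g) would limit (f) — a current Provisional Approval is held — but (h) sets (g) aside: (h) is engaged — assessed value is $300,500, less than the $335,000 limit. (i) would limit (h) — the compliance score is 47 points, under the 51 points limit — but (j) sets (i) aside: (j) operates — a current Provisional Declaration is held. (k) is not engaged (the reference index is 307, short of 364), so (j) stands. Exception (b) does not apply.
All of (c)'s requirements are met (the audit is privileged; the registered capacity is 3,280 units, under the 3,740 units limit). However, paragraph (l) must be considered: (l) operates against (c): the reportable unit count is 31, below the 33 limit. So (c) is unavailable.
Exception (d): a current Annual Waiver is held; aggregate throughput is 5,850 units, under the 7,460 units limit; the audit contains personal medical information — every condition holds. But: (m) applies — the record's age is 19 years, meeting the 17 years threshold. So (d) is unavailable.
No exception displaces § 46.4.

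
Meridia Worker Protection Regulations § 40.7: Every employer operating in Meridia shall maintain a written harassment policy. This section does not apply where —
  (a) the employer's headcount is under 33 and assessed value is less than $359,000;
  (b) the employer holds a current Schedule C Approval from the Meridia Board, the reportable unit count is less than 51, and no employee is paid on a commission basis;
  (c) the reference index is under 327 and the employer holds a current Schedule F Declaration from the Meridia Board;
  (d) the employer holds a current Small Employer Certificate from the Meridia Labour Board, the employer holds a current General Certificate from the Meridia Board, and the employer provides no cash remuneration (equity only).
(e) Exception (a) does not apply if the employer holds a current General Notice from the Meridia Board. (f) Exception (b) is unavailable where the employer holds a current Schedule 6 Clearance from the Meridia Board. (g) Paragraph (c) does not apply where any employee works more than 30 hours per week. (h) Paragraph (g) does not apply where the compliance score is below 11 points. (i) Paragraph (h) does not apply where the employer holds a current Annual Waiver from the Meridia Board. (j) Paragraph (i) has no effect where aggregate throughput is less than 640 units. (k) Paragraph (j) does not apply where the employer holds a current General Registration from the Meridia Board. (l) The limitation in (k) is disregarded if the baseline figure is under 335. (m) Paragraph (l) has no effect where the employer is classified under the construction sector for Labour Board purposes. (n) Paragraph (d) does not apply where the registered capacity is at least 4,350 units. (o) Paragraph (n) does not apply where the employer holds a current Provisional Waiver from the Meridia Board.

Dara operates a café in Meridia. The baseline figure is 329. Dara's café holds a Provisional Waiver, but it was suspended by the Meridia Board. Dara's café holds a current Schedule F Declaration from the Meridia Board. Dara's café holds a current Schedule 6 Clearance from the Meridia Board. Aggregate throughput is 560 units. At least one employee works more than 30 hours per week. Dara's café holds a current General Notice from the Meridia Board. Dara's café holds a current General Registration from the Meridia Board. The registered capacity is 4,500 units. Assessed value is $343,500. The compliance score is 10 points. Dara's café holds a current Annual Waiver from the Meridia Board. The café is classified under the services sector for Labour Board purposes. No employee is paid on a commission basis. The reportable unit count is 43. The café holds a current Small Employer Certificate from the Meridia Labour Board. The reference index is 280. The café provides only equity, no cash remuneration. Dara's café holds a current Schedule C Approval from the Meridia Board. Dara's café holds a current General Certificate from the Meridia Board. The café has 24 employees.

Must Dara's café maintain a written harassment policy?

Exception (a)'s conditions are all satisfied: the employer's headcount is 24, under the 33 limit; assessed value is $343,500, less than the $359,000 limit. But applying paragraph (e): (e) is engaged — a current General Notice is held. (a) is therefore removed.
Exception (b): a current Schedule C Approval is held; the reportable unit count is 43, less than the 51 limit; no employee is paid on commission — every condition holds. But applying paragraph (f): (f) applies — a current Schedule 6 Clearance is held. So (b) is unavailable.
All of (c)'s requirements are met (the reference index is 280, under the 327 limit; a current Schedule F Declaration is held). Considering the limiting provisions: (g) applies (at least one employee exceeds 30 hours/week), but is set aside by (h): (h) operates — the compliance score is 10 points, below the 11 points limit. (i) operates (a current Annual Waiver is held), but yields to (j): (j) applies — aggregate throughput is 560 units, less than the 640 units limit. (k) is engaged (a current General Registration is held), but is displaced by (l): (l) is engaged — the baseline figure is 329, under the 335 limit. (m) is inapplicable (the café is classified under the services sector), so (l) stands. (c) remains available.
All of (d)'s requirements are met (a current Small Employer Certificate is held; a current General Certificate is held; remuneration is equity-only). But: (n) is engaged — the registered capacity is 4,500 units, meeting the 4,350 units threshold. (o) is inapplicable (no current Provisional Waiver is held), so (n) stands. Exception (d) does not apply.

No — exception (c) applies; Dara's café is not required to maintain a written harassment policy.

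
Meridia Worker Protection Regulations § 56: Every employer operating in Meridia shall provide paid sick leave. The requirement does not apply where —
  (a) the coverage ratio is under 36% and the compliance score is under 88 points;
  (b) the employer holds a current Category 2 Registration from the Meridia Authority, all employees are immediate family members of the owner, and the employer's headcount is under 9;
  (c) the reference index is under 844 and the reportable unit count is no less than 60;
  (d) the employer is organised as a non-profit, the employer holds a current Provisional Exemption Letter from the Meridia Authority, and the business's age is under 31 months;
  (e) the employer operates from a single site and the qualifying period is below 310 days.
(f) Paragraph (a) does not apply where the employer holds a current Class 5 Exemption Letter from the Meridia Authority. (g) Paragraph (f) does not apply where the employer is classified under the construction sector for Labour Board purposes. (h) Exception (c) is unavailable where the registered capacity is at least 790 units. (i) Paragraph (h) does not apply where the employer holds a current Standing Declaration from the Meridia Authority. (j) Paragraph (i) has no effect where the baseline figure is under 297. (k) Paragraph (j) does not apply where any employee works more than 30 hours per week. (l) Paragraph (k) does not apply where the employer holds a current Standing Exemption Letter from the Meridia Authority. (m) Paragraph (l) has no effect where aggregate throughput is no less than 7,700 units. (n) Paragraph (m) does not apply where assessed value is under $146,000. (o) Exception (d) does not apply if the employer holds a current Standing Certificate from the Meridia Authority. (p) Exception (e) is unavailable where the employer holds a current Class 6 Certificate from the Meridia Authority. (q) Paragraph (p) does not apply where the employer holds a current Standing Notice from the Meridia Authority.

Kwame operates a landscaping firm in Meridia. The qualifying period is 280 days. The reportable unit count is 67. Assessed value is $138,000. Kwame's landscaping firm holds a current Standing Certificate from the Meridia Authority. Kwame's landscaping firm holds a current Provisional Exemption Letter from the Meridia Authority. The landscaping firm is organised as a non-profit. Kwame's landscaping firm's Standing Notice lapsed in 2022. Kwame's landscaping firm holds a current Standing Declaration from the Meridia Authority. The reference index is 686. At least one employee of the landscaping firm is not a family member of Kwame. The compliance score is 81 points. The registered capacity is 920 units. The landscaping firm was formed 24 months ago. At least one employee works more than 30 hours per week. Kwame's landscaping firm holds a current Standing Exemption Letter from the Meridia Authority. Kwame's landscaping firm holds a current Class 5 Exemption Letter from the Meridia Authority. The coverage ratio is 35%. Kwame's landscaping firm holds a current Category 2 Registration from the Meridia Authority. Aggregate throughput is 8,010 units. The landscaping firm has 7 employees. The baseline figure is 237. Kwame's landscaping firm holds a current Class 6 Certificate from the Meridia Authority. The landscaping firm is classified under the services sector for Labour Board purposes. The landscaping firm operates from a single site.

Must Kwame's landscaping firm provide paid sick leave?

Exception (a) is satisfied on its face — the coverage ratio is 35%, under the 36% limit; the compliance score is 81 points, under the 88 points limit. But applying paragraphs (f)–(g): (f) operates against (a): a current Class 5 Exemption Letter is held. (g) is not engaged (the landscaping firm is classified under the services sector), so (f) stands. So (a) is unavailable.
Exception (b) does not apply: at least one employee is not a family member.
Exception (c)'s conditions are all satisfied: the reference index is 686, under the 844 limit; the reportable unit count is 67, meeting the 60 threshold. But: (h) is triggered — the registered capacity is 920 units, meeting the 790 units threshold. (i) would limit (h) — a current Standing Declaration is held — but (j) sets (i) aside: (j) operates against (i): the baseline figure is 237, under the 297 limit. (k) is triggered (at least one employee exceeds 30 hours/week), but is overridden by (l): (l) operates against (k): a current Standing Exemption Letter is held. (m) would limit (l) — aggregate throughput is 8,010 units, meeting the 7,700 units threshold — but (n) sets (m) aside: (n) is engaged — assessed value is $138,000, under the $146,000 limit. So (c) is unavailable.
Exception (d): the employer is a non-profit; a current Provisional Exemption Letter is held; the business's age is 24 months, under the 31 months limit — every condition holds. But: (o) is triggered — a current Standing Certificate is held. Exception (d) does not apply.
Exception (e) is satisfied on its face — the employer operates from a single site; the qualifying period is 280 days, below the 310 days limit. But applying paragraphs (p)–(q): (p) is triggered — a current Class 6 Certificate is held. (q), which would lift (p), is not triggered — the Standing Notice is not current. Exception (e) does not apply.
No exception is made out. Kwame's landscaping firm falls within the general rule.

Yes — Kwame's landscaping firm must provide paid sick leave.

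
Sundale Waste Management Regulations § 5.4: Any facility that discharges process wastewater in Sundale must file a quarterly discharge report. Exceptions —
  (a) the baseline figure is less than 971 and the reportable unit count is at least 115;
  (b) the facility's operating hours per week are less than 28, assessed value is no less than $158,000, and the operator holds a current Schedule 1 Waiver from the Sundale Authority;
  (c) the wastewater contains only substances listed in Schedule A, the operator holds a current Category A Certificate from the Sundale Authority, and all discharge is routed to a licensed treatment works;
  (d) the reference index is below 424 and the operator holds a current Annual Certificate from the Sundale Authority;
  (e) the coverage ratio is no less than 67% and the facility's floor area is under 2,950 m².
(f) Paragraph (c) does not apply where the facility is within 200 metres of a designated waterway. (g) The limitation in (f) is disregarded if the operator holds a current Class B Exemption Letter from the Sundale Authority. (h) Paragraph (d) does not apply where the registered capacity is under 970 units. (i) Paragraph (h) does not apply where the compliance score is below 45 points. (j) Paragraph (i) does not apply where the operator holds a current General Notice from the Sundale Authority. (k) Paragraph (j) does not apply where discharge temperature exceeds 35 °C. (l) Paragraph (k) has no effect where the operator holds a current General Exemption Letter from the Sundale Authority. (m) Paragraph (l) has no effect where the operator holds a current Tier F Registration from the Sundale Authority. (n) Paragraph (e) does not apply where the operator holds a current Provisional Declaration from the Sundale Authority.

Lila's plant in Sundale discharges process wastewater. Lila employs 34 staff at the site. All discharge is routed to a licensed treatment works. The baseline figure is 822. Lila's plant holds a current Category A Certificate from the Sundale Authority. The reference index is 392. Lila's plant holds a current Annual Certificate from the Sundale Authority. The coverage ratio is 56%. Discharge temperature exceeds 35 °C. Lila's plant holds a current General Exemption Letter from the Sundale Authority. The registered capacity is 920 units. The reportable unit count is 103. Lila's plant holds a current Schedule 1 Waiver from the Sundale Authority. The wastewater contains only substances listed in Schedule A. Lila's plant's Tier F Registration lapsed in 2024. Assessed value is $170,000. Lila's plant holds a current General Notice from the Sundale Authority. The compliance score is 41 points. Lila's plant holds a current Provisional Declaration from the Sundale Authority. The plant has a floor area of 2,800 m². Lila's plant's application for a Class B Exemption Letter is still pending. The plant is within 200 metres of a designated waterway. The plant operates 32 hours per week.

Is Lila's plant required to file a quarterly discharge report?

Exception (a) fails — the reportable unit count is 103, short of 115.
Exception (b) fails — the facility's operating hours per week are 32, not less than 28.
All of (c)'s requirements are met (the wastewater is Schedule-A-only; a current Category A Certificate is held; discharge is routed to a licensed treatment works). Turning to paragraphs (f)–(g): (f) applies — the plant is within 200 m of a designated waterway. (g), which would lift (f), is inapplicable — there is no Class B Exemption Letter in force. So (c) is unavailable.
All of (d)'s requirements are met (the reference index is 392, below the 424 limit; a current Annual Certificate is held). Turning to paragraphs (h)–(m): (h) operates against (d): the registered capacity is 920 units, under the 970 units limit. (i) is engaged (the compliance score is 41 points, below the 45 points limit), but is set aside by (j): (j) applies — a current General Notice is held. (k) operates (discharge temperature exceeds 35 °C), but is itself disapplied by (l): (l) applies — a current General Exemption Letter is held. (m), which would lift (l), does not operate here — there is no Tier F Registration in force. Exception (d) does not apply.
Exception (e) fails — the coverage ratio is 56%, short of 67%.
No exception applies. The general rule governs.

Yes — Lila's plant must file a quarterly discharge report.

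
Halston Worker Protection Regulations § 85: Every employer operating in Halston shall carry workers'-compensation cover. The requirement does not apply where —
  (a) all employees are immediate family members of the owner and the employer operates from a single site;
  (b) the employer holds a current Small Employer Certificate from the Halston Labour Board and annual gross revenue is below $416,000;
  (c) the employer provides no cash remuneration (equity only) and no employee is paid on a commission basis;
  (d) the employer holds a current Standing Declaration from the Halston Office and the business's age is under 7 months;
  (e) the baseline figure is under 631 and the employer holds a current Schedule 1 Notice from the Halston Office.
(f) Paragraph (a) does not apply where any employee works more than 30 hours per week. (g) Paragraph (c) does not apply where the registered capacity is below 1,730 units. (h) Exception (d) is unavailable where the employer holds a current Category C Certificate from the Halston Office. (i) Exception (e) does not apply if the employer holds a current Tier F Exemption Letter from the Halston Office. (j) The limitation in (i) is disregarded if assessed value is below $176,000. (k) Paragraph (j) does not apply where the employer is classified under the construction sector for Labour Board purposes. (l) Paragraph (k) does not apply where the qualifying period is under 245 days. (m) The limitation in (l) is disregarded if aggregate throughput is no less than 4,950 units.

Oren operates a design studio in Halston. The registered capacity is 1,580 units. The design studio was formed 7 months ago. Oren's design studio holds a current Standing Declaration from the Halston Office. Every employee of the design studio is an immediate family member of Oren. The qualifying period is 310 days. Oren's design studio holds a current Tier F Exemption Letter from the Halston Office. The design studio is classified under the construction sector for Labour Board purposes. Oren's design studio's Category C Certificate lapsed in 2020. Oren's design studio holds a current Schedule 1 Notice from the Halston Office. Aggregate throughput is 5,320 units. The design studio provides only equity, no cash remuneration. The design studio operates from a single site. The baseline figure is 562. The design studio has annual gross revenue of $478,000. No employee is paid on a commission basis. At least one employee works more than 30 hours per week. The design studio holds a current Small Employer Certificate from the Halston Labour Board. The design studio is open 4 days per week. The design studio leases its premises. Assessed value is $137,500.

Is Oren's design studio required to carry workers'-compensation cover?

Exception (a)'s conditions are all satisfied: every employee is an immediate family member; the employer operates from a single site. However, paragraph (f) must be considered: (f) operates against (a): at least one employee exceeds 30 hours/week. (a) is therefore removed.
Exception (b) requires that annual gross revenue is below $416,000; but annual gross revenue is $478,000, not below $416,000, so (b) is unavailable.
Exception (c)'s conditions are all satisfied: remuneration is equity-only; no employee is paid on commission. But applying paragraph (g): (g) operates against (c): the registered capacity is 1,580 units, below the 1,730 units limit. Exception (c) does not apply.
Exception (d) does not apply: the business's age is 7 months, not under 7 months.
All of (e)'s requirements are met (the baseline figure is 562, under the 631 limit; a current Schedule 1 Notice is held). But applying paragraphs (i)–(m): (i) applies — a current Tier F Exemption Letter is held. (j) applies (assessed value is $137,500, below the $176,000 limit), but is displaced by (k): (k) operates against (j): the design studio is classified under the construction sector. (l), which would lift (k), is not engaged — the qualifying period is 310 days, not under 245 days. (e) is therefore removed.
No exception applies. The general rule governs.

Yes — Oren's design studio must carry workers'-compensation cover.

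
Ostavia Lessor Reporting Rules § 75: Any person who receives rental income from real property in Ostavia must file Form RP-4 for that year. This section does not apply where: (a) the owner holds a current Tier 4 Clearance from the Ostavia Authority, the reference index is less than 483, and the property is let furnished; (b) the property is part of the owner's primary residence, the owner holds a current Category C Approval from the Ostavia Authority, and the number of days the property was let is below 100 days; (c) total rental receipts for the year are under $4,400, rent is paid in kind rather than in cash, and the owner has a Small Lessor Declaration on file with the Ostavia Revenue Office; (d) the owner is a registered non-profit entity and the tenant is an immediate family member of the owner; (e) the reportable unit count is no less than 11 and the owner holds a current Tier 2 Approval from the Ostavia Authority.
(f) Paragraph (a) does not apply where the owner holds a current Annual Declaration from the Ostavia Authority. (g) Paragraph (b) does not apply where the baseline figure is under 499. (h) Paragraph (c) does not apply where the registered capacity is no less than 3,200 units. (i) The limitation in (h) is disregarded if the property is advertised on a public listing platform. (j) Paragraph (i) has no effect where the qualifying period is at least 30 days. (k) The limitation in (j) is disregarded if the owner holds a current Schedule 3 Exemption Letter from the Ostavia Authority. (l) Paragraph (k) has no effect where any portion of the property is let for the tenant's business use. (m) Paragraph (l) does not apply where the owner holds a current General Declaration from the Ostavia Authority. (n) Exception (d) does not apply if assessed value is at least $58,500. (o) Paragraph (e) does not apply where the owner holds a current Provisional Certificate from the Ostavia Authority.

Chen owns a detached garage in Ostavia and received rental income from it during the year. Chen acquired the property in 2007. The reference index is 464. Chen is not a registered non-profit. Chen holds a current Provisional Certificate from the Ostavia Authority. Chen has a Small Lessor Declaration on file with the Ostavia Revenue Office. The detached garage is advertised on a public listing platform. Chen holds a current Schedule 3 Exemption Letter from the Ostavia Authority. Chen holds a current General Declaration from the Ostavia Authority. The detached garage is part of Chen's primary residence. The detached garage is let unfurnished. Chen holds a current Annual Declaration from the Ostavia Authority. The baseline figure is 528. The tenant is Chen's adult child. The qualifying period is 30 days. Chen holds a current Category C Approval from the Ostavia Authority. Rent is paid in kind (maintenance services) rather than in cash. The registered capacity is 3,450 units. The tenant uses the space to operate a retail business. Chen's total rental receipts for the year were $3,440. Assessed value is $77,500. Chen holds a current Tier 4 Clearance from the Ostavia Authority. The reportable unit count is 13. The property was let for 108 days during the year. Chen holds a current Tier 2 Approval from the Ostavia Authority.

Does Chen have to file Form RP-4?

Exception (a) fails — the property is let unfurnished.
Exception (b) requires that the number of days the property was let is below 100 days; but the number of days the property was let is 108 days, not below 100 days, so (b) is unavailable.
Exception (c)'s conditions are all satisfied: total rental receipts for the year are $3,440, under the $4,400 limit; rent is paid in kind; a Small Lessor Declaration is on file. Considering the limiting provisions: (h) operates (the registered capacity is 3,450 units, meeting the 3,200 units threshold), but is itself disapplied by (i): (i) operates against (h): the property is publicly advertised. (j) is triggered (the qualifying period is 30 days, meeting the 30 days threshold), but is overridden by (k): (k) operates against (j): a current Schedule 3 Exemption Letter is held. (l) would limit (k) — the space is let for business use — but (m) sets (l) aside: (m) is engaged — a current General Declaration is held. (c) remains available.
Exception (d) fails — Chen is not a registered non-profit.
All of (e)'s requirements are met (the reportable unit count is 13, meeting the 11 threshold; a current Tier 2 Approval is held). However, paragraph (o) must be considered: (o) is triggered — a current Provisional Certificate is held. So (e) is unavailable.

No — exception (c) applies; Chen is not required to file Form RP-4.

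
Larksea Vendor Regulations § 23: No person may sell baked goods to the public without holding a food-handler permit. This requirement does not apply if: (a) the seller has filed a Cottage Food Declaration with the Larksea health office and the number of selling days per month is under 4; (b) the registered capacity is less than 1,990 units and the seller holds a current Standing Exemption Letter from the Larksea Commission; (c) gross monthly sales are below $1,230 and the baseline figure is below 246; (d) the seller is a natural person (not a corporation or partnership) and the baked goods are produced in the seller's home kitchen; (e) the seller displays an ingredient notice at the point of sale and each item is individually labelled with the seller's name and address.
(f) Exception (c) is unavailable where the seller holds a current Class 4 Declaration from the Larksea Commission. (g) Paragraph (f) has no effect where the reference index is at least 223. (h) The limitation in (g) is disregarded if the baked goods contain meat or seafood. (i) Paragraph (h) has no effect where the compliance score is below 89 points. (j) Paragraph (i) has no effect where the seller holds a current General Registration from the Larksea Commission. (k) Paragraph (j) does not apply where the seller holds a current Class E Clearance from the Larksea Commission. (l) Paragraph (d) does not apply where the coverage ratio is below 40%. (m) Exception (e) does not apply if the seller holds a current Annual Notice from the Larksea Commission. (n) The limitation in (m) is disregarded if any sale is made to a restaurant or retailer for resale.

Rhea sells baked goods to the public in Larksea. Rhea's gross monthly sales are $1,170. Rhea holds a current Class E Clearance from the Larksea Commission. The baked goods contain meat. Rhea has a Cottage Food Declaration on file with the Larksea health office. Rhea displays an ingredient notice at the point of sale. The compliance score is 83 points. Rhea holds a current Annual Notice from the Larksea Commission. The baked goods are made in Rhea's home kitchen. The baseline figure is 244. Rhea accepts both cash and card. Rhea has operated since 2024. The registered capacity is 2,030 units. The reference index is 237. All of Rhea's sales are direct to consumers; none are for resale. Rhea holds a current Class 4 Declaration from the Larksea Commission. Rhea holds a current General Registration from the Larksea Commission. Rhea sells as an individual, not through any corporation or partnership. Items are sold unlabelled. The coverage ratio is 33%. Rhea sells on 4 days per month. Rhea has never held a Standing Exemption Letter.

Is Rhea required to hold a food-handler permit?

No — exception (c) applies; Rhea is not required to hold a food-handler permit.

Exception (a) requires that the number of selling days per month is under 4; but the number of selling days per month is 4, not under 4, so (a) is unavailable.
Exception (b) requires that the registered capacity is less than 1,990 units; but the registered capacity is 2,030 units, not less than 1,990 units, so (b) is unavailable.
Exception (c) is satisfied on its face — gross monthly sales are $1,170, below the $1,230 limit; the baseline figure is 244, below the 246 limit. Considering the limiting provisions: (f) would limit (c) — a current Class 4 Declaration is held — but (g) sets (f) aside: (g) operates against (f): the reference index is 237, meeting the 223 threshold. (h) operates (the baked goods contain meat), but is set aside by (i): (i) operates against (h): the compliance score is 83 points, below the 89 points limit. (j) would limit (i) — a current General Registration is held — but (k) sets (j) aside: (k) operates against (j): a current Class E Clearance is held. Exception (c) stands.
Exception (d): the seller is a natural person; the baked goods are home-kitchen produced — every condition holds. However, paragraph (l) must be considered: (l) is triggered — the coverage ratio is 33%, below the 40% limit. (d) is therefore removed.
Exception (e) fails — items are sold unlabelled.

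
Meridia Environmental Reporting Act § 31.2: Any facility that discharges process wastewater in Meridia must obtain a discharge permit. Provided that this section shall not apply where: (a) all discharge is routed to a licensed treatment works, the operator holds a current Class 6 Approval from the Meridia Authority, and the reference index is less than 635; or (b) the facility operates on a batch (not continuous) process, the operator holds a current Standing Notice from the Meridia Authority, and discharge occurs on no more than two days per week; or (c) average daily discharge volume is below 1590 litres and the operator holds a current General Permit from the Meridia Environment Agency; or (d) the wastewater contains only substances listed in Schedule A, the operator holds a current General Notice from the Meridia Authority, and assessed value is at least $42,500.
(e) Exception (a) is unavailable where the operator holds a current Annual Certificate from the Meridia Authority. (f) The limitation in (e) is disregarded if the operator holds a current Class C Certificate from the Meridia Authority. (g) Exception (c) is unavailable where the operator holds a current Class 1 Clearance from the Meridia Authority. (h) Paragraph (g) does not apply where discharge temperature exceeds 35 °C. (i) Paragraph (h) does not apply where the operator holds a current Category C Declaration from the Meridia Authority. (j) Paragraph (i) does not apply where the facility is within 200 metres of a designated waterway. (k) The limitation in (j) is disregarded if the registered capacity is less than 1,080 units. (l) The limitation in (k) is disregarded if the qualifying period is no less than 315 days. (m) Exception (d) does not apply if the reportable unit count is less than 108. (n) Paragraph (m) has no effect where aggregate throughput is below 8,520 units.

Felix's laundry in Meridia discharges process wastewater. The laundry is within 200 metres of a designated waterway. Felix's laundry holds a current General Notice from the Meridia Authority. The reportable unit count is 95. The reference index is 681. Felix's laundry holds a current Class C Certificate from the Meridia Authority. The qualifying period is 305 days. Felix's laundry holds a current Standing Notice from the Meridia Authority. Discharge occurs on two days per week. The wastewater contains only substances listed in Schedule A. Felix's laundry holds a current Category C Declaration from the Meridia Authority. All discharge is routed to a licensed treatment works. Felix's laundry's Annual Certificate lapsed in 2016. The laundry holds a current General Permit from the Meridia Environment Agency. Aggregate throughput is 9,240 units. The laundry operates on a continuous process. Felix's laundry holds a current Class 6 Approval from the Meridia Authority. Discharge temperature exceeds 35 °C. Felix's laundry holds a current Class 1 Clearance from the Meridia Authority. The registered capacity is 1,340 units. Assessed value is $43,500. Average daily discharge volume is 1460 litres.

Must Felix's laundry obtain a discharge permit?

No — exception (c) applies; Felix's laundry is not required to obtain a discharge permit.

Exception (a) fails — the reference index is 681, not less than 635.
Exception (b) fails — the facility operates on a continuous process.
All of (c)'s requirements are met (average daily discharge volume is 1460 litres, below the 1590 litres limit; a current General Permit is held). Considering the limiting provisions: (g) would limit (c) — a current Class 1 Clearance is held — but (h) sets (g) aside: (h) operates — discharge temperature exceeds 35 °C. (i) is triggered (a current Category C Declaration is held), but yields to (j): (j) is engaged — the laundry is within 200 m of a designated waterway. (k) does not operate here (the registered capacity is 1,340 units, not less than 1,080 units), so (j) stands. So (c) applies.
Exception (d): the wastewater is Schedule-A-only; a current General Notice is held; assessed value is $43,500, meeting the $42,500 threshold — every condition holds. However, paragraphs (m)–(n) must be considered: (m) operates against (d): the reportable unit count is 95, less than the 108 limit. (n), which would lift (m), does not operate here — aggregate throughput is 9,240 units, not below 8,520 units. Exception (d) does not apply.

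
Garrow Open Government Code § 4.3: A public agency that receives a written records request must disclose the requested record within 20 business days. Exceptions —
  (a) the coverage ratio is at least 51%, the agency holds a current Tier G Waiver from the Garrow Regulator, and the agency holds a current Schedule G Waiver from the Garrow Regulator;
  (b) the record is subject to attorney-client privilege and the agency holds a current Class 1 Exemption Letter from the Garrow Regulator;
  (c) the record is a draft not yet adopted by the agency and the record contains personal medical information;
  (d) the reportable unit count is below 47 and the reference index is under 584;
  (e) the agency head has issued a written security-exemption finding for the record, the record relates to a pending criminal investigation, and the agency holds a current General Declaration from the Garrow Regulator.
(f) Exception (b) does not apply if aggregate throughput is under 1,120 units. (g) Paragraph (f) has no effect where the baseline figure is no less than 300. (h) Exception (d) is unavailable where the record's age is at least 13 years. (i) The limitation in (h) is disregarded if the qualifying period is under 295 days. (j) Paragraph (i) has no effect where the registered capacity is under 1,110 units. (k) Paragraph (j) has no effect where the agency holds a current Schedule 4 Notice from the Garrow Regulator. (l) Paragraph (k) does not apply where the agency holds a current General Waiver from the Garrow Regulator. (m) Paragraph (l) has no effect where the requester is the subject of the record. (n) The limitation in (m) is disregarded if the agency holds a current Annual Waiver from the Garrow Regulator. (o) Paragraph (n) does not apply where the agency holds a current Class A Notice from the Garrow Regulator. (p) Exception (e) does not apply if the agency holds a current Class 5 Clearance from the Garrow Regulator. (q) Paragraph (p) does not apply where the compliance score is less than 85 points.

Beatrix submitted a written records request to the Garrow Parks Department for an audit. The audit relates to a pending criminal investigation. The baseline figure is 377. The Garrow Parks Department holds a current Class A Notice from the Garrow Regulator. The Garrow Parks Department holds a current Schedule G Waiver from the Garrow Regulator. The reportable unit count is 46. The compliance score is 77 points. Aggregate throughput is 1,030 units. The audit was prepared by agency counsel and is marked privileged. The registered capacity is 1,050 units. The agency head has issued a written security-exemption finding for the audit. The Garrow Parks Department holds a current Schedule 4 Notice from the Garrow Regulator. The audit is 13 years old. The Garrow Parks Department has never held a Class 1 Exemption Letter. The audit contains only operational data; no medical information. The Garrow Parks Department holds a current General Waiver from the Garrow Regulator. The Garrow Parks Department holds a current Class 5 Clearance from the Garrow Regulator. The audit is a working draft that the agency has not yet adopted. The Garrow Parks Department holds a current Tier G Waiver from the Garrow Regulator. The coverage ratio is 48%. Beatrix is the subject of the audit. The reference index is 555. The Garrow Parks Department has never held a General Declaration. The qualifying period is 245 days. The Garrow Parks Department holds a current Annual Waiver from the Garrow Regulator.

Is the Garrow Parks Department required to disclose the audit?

No — exception (d) applies; the Garrow Parks Department is not required to disclose the audit.

Exception (a) fails — the coverage ratio is 48%, short of 51%.
Exception (b) does not apply: no current Class 1 Exemption Letter is held.
Exception (c) fails — the audit contains only operational data.
Exception (d) is satisfied on its face — the reportable unit count is 46, below the 47 limit; the reference index is 555, under the 584 limit. As to paragraphs (h)–(o): (h) would limit (d) — the record's age is 13 years, meeting the 13 years threshold — but (i) sets (h) aside: (i) operates against (h): the qualifying period is 245 days, under the 295 days limit. (j) is engaged (the registered capacity is 1,050 units, under the 1,110 units limit), but is displaced by (k): (k) applies — a current Schedule 4 Notice is held. (l) would limit (k) — a current General Waiver is held — but (m) sets (l) aside: (m) is triggered — Beatrix is the subject of the audit. (n) is engaged (a current Annual Waiver is held), but is displaced by (o): (o) operates against (n): a current Class A Notice is held. So (d) applies.
Exception (e) does not apply: no current General Declaration is held.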